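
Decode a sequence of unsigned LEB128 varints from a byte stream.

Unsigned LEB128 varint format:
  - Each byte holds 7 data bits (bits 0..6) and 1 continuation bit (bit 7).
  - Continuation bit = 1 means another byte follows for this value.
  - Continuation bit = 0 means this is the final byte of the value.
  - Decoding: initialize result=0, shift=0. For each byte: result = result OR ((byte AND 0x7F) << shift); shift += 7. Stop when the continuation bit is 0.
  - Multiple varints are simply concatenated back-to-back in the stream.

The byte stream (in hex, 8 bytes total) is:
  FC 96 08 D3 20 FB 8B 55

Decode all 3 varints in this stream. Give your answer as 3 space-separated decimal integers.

  byte[0]=0xFC cont=1 payload=0x7C=124: acc |= 124<<0 -> acc=124 shift=7
  byte[1]=0x96 cont=1 payload=0x16=22: acc |= 22<<7 -> acc=2940 shift=14
  byte[2]=0x08 cont=0 payload=0x08=8: acc |= 8<<14 -> acc=134012 shift=21 [end]
Varint 1: bytes[0:3] = FC 96 08 -> value 134012 (3 byte(s))
  byte[3]=0xD3 cont=1 payload=0x53=83: acc |= 83<<0 -> acc=83 shift=7
  byte[4]=0x20 cont=0 payload=0x20=32: acc |= 32<<7 -> acc=4179 shift=14 [end]
Varint 2: bytes[3:5] = D3 20 -> value 4179 (2 byte(s))
  byte[5]=0xFB cont=1 payload=0x7B=123: acc |= 123<<0 -> acc=123 shift=7
  byte[6]=0x8B cont=1 payload=0x0B=11: acc |= 11<<7 -> acc=1531 shift=14
  byte[7]=0x55 cont=0 payload=0x55=85: acc |= 85<<14 -> acc=1394171 shift=21 [end]
Varint 3: bytes[5:8] = FB 8B 55 -> value 1394171 (3 byte(s))

Answer: 134012 4179 1394171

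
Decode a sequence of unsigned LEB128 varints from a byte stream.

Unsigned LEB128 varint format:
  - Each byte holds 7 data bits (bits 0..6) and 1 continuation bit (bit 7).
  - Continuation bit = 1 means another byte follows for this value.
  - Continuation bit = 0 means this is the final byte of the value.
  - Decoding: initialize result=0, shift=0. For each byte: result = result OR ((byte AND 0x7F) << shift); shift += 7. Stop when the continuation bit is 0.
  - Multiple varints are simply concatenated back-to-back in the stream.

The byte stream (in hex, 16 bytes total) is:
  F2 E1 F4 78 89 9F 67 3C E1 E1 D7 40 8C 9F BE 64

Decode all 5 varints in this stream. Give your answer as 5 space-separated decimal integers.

  byte[0]=0xF2 cont=1 payload=0x72=114: acc |= 114<<0 -> acc=114 shift=7
  byte[1]=0xE1 cont=1 payload=0x61=97: acc |= 97<<7 -> acc=12530 shift=14
  byte[2]=0xF4 cont=1 payload=0x74=116: acc |= 116<<14 -> acc=1913074 shift=21
  byte[3]=0x78 cont=0 payload=0x78=120: acc |= 120<<21 -> acc=253571314 shift=28 [end]
Varint 1: bytes[0:4] = F2 E1 F4 78 -> value 253571314 (4 byte(s))
  byte[4]=0x89 cont=1 payload=0x09=9: acc |= 9<<0 -> acc=9 shift=7
  byte[5]=0x9F cont=1 payload=0x1F=31: acc |= 31<<7 -> acc=3977 shift=14
  byte[6]=0x67 cont=0 payload=0x67=103: acc |= 103<<14 -> acc=1691529 shift=21 [end]
Varint 2: bytes[4:7] = 89 9F 67 -> value 1691529 (3 byte(s))
  byte[7]=0x3C cont=0 payload=0x3C=60: acc |= 60<<0 -> acc=60 shift=7 [end]
Varint 3: bytes[7:8] = 3C -> value 60 (1 byte(s))
  byte[8]=0xE1 cont=1 payload=0x61=97: acc |= 97<<0 -> acc=97 shift=7
  byte[9]=0xE1 cont=1 payload=0x61=97: acc |= 97<<7 -> acc=12513 shift=14
  byte[10]=0xD7 cont=1 payload=0x57=87: acc |= 87<<14 -> acc=1437921 shift=21
  byte[11]=0x40 cont=0 payload=0x40=64: acc |= 64<<21 -> acc=135655649 shift=28 [end]
Varint 4: bytes[8:12] = E1 E1 D7 40 -> value 135655649 (4 byte(s))
  byte[12]=0x8C cont=1 payload=0x0C=12: acc |= 12<<0 -> acc=12 shift=7
  byte[13]=0x9F cont=1 payload=0x1F=31: acc |= 31<<7 -> acc=3980 shift=14
  byte[14]=0xBE cont=1 payload=0x3E=62: acc |= 62<<14 -> acc=1019788 shift=21
  byte[15]=0x64 cont=0 payload=0x64=100: acc |= 100<<21 -> acc=210734988 shift=28 [end]
Varint 5: bytes[12:16] = 8C 9F BE 64 -> value 210734988 (4 byte(s))

Answer: 253571314 1691529 60 135655649 210734988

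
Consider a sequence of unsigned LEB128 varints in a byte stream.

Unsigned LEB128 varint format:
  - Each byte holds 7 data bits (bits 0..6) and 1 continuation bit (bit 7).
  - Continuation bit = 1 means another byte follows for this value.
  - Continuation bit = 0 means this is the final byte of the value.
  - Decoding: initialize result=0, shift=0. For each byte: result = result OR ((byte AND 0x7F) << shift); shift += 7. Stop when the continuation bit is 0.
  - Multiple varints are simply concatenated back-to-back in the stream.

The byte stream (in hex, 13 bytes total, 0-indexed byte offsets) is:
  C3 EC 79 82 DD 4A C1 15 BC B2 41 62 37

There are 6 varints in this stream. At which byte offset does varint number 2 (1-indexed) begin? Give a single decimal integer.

  byte[0]=0xC3 cont=1 payload=0x43=67: acc |= 67<<0 -> acc=67 shift=7
  byte[1]=0xEC cont=1 payload=0x6C=108: acc |= 108<<7 -> acc=13891 shift=14
  byte[2]=0x79 cont=0 payload=0x79=121: acc |= 121<<14 -> acc=1996355 shift=21 [end]
Varint 1: bytes[0:3] = C3 EC 79 -> value 1996355 (3 byte(s))
  byte[3]=0x82 cont=1 payload=0x02=2: acc |= 2<<0 -> acc=2 shift=7
  byte[4]=0xDD cont=1 payload=0x5D=93: acc |= 93<<7 -> acc=11906 shift=14
  byte[5]=0x4A cont=0 payload=0x4A=74: acc |= 74<<14 -> acc=1224322 shift=21 [end]
Varint 2: bytes[3:6] = 82 DD 4A -> value 1224322 (3 byte(s))
  byte[6]=0xC1 cont=1 payload=0x41=65: acc |= 65<<0 -> acc=65 shift=7
  byte[7]=0x15 cont=0 payload=0x15=21: acc |= 21<<7 -> acc=2753 shift=14 [end]
Varint 3: bytes[6:8] = C1 15 -> value 2753 (2 byte(s))
  byte[8]=0xBC cont=1 payload=0x3C=60: acc |= 60<<0 -> acc=60 shift=7
  byte[9]=0xB2 cont=1 payload=0x32=50: acc |= 50<<7 -> acc=6460 shift=14
  byte[10]=0x41 cont=0 payload=0x41=65: acc |= 65<<14 -> acc=1071420 shift=21 [end]
Varint 4: bytes[8:11] = BC B2 41 -> value 1071420 (3 byte(s))
  byte[11]=0x62 cont=0 payload=0x62=98: acc |= 98<<0 -> acc=98 shift=7 [end]
Varint 5: bytes[11:12] = 62 -> value 98 (1 byte(s))
  byte[12]=0x37 cont=0 payload=0x37=55: acc |= 55<<0 -> acc=55 shift=7 [end]
Varint 6: bytes[12:13] = 37 -> value 55 (1 byte(s))

Answer: 3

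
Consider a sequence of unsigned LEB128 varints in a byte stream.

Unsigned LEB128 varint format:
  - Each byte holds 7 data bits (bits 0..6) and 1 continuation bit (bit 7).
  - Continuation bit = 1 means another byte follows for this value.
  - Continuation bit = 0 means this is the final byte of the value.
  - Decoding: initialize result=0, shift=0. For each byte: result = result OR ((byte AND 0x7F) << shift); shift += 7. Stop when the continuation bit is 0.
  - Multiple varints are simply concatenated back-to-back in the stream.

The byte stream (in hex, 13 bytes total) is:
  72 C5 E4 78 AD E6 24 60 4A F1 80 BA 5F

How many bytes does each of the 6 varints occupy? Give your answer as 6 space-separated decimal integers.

  byte[0]=0x72 cont=0 payload=0x72=114: acc |= 114<<0 -> acc=114 shift=7 [end]
Varint 1: bytes[0:1] = 72 -> value 114 (1 byte(s))
  byte[1]=0xC5 cont=1 payload=0x45=69: acc |= 69<<0 -> acc=69 shift=7
  byte[2]=0xE4 cont=1 payload=0x64=100: acc |= 100<<7 -> acc=12869 shift=14
  byte[3]=0x78 cont=0 payload=0x78=120: acc |= 120<<14 -> acc=1978949 shift=21 [end]
Varint 2: bytes[1:4] = C5 E4 78 -> value 1978949 (3 byte(s))
  byte[4]=0xAD cont=1 payload=0x2D=45: acc |= 45<<0 -> acc=45 shift=7
  byte[5]=0xE6 cont=1 payload=0x66=102: acc |= 102<<7 -> acc=13101 shift=14
  byte[6]=0x24 cont=0 payload=0x24=36: acc |= 36<<14 -> acc=602925 shift=21 [end]
Varint 3: bytes[4:7] = AD E6 24 -> value 602925 (3 byte(s))
  byte[7]=0x60 cont=0 payload=0x60=96: acc |= 96<<0 -> acc=96 shift=7 [end]
Varint 4: bytes[7:8] = 60 -> value 96 (1 byte(s))
  byte[8]=0x4A cont=0 payload=0x4A=74: acc |= 74<<0 -> acc=74 shift=7 [end]
Varint 5: bytes[8:9] = 4A -> value 74 (1 byte(s))
  byte[9]=0xF1 cont=1 payload=0x71=113: acc |= 113<<0 -> acc=113 shift=7
  byte[10]=0x80 cont=1 payload=0x00=0: acc |= 0<<7 -> acc=113 shift=14
  byte[11]=0xBA cont=1 payload=0x3A=58: acc |= 58<<14 -> acc=950385 shift=21
  byte[12]=0x5F cont=0 payload=0x5F=95: acc |= 95<<21 -> acc=200179825 shift=28 [end]
Varint 6: bytes[9:13] = F1 80 BA 5F -> value 200179825 (4 byte(s))

Answer: 1 3 3 1 1 4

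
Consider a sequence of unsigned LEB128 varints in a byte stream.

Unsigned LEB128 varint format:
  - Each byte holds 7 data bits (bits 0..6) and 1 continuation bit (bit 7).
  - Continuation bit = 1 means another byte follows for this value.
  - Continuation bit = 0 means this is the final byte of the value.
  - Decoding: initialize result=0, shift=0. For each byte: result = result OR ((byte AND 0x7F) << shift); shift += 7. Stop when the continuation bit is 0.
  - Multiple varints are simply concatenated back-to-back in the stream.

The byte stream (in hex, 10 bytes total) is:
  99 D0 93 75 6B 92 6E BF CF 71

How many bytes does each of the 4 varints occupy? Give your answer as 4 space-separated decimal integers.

  byte[0]=0x99 cont=1 payload=0x19=25: acc |= 25<<0 -> acc=25 shift=7
  byte[1]=0xD0 cont=1 payload=0x50=80: acc |= 80<<7 -> acc=10265 shift=14
  byte[2]=0x93 cont=1 payload=0x13=19: acc |= 19<<14 -> acc=321561 shift=21
  byte[3]=0x75 cont=0 payload=0x75=117: acc |= 117<<21 -> acc=245688345 shift=28 [end]
Varint 1: bytes[0:4] = 99 D0 93 75 -> value 245688345 (4 byte(s))
  byte[4]=0x6B cont=0 payload=0x6B=107: acc |= 107<<0 -> acc=107 shift=7 [end]
Varint 2: bytes[4:5] = 6B -> value 107 (1 byte(s))
  byte[5]=0x92 cont=1 payload=0x12=18: acc |= 18<<0 -> acc=18 shift=7
  byte[6]=0x6E cont=0 payload=0x6E=110: acc |= 110<<7 -> acc=14098 shift=14 [end]
Varint 3: bytes[5:7] = 92 6E -> value 14098 (2 byte(s))
  byte[7]=0xBF cont=1 payload=0x3F=63: acc |= 63<<0 -> acc=63 shift=7
  byte[8]=0xCF cont=1 payload=0x4F=79: acc |= 79<<7 -> acc=10175 shift=14
  byte[9]=0x71 cont=0 payload=0x71=113: acc |= 113<<14 -> acc=1861567 shift=21 [end]
Varint 4: bytes[7:10] = BF CF 71 -> value 1861567 (3 byte(s))

Answer: 4 1 2 3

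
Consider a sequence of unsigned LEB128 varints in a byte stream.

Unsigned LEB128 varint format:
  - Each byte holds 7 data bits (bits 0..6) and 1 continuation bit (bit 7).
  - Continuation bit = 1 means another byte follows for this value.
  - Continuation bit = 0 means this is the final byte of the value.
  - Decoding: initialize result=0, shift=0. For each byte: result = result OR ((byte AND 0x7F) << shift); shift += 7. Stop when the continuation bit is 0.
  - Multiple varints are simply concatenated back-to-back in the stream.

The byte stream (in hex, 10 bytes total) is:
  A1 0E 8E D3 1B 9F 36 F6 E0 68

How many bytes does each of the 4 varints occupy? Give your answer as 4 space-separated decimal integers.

  byte[0]=0xA1 cont=1 payload=0x21=33: acc |= 33<<0 -> acc=33 shift=7
  byte[1]=0x0E cont=0 payload=0x0E=14: acc |= 14<<7 -> acc=1825 shift=14 [end]
Varint 1: bytes[0:2] = A1 0E -> value 1825 (2 byte(s))
  byte[2]=0x8E cont=1 payload=0x0E=14: acc |= 14<<0 -> acc=14 shift=7
  byte[3]=0xD3 cont=1 payload=0x53=83: acc |= 83<<7 -> acc=10638 shift=14
  byte[4]=0x1B cont=0 payload=0x1B=27: acc |= 27<<14 -> acc=453006 shift=21 [end]
Varint 2: bytes[2:5] = 8E D3 1B -> value 453006 (3 byte(s))
  byte[5]=0x9F cont=1 payload=0x1F=31: acc |= 31<<0 -> acc=31 shift=7
  byte[6]=0x36 cont=0 payload=0x36=54: acc |= 54<<7 -> acc=6943 shift=14 [end]
Varint 3: bytes[5:7] = 9F 36 -> value 6943 (2 byte(s))
  byte[7]=0xF6 cont=1 payload=0x76=118: acc |= 118<<0 -> acc=118 shift=7
  byte[8]=0xE0 cont=1 payload=0x60=96: acc |= 96<<7 -> acc=12406 shift=14
  byte[9]=0x68 cont=0 payload=0x68=104: acc |= 104<<14 -> acc=1716342 shift=21 [end]
Varint 4: bytes[7:10] = F6 E0 68 -> value 1716342 (3 byte(s))

Answer: 2 3 2 3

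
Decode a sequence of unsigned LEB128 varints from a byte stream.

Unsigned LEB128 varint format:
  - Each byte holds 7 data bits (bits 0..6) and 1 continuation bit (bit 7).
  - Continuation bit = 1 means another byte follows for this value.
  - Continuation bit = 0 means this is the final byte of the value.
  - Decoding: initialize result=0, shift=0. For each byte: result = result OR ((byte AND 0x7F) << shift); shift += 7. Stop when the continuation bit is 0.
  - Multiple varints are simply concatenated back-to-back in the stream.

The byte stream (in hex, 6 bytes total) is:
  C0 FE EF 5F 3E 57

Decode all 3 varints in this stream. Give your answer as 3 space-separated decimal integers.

Answer: 201064256 62 87

Derivation:
  byte[0]=0xC0 cont=1 payload=0x40=64: acc |= 64<<0 -> acc=64 shift=7
  byte[1]=0xFE cont=1 payload=0x7E=126: acc |= 126<<7 -> acc=16192 shift=14
  byte[2]=0xEF cont=1 payload=0x6F=111: acc |= 111<<14 -> acc=1834816 shift=21
  byte[3]=0x5F cont=0 payload=0x5F=95: acc |= 95<<21 -> acc=201064256 shift=28 [end]
Varint 1: bytes[0:4] = C0 FE EF 5F -> value 201064256 (4 byte(s))
  byte[4]=0x3E cont=0 payload=0x3E=62: acc |= 62<<0 -> acc=62 shift=7 [end]
Varint 2: bytes[4:5] = 3E -> value 62 (1 byte(s))
  byte[5]=0x57 cont=0 payload=0x57=87: acc |= 87<<0 -> acc=87 shift=7 [end]
Varint 3: bytes[5:6] = 57 -> value 87 (1 byte(s))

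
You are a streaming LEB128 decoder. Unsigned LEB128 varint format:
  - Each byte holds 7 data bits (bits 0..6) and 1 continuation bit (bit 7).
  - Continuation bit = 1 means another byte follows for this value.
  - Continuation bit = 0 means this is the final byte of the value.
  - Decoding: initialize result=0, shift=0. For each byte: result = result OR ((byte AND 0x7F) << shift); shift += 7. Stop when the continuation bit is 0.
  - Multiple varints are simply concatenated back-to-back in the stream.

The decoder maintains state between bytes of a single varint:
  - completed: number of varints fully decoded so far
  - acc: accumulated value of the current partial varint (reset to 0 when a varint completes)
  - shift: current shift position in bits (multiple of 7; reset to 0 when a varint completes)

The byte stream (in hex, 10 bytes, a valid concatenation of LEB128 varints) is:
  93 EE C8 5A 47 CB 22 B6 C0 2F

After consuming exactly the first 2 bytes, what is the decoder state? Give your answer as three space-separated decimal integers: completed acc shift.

byte[0]=0x93 cont=1 payload=0x13: acc |= 19<<0 -> completed=0 acc=19 shift=7
byte[1]=0xEE cont=1 payload=0x6E: acc |= 110<<7 -> completed=0 acc=14099 shift=14

Answer: 0 14099 14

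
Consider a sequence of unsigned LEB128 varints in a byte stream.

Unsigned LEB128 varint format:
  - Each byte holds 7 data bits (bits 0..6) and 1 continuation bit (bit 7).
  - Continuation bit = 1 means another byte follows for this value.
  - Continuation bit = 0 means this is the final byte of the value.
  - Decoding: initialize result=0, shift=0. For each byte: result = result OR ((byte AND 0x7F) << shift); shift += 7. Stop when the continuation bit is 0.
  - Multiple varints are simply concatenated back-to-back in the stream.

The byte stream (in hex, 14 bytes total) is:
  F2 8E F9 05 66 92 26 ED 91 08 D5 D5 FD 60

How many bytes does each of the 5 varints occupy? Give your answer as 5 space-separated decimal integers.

Answer: 4 1 2 3 4

Derivation:
  byte[0]=0xF2 cont=1 payload=0x72=114: acc |= 114<<0 -> acc=114 shift=7
  byte[1]=0x8E cont=1 payload=0x0E=14: acc |= 14<<7 -> acc=1906 shift=14
  byte[2]=0xF9 cont=1 payload=0x79=121: acc |= 121<<14 -> acc=1984370 shift=21
  byte[3]=0x05 cont=0 payload=0x05=5: acc |= 5<<21 -> acc=12470130 shift=28 [end]
Varint 1: bytes[0:4] = F2 8E F9 05 -> value 12470130 (4 byte(s))
  byte[4]=0x66 cont=0 payload=0x66=102: acc |= 102<<0 -> acc=102 shift=7 [end]
Varint 2: bytes[4:5] = 66 -> value 102 (1 byte(s))
  byte[5]=0x92 cont=1 payload=0x12=18: acc |= 18<<0 -> acc=18 shift=7
  byte[6]=0x26 cont=0 payload=0x26=38: acc |= 38<<7 -> acc=4882 shift=14 [end]
Varint 3: bytes[5:7] = 92 26 -> value 4882 (2 byte(s))
  byte[7]=0xED cont=1 payload=0x6D=109: acc |= 109<<0 -> acc=109 shift=7
  byte[8]=0x91 cont=1 payload=0x11=17: acc |= 17<<7 -> acc=2285 shift=14
  byte[9]=0x08 cont=0 payload=0x08=8: acc |= 8<<14 -> acc=133357 shift=21 [end]
Varint 4: bytes[7:10] = ED 91 08 -> value 133357 (3 byte(s))
  byte[10]=0xD5 cont=1 payload=0x55=85: acc |= 85<<0 -> acc=85 shift=7
  byte[11]=0xD5 cont=1 payload=0x55=85: acc |= 85<<7 -> acc=10965 shift=14
  byte[12]=0xFD cont=1 payload=0x7D=125: acc |= 125<<14 -> acc=2058965 shift=21
  byte[13]=0x60 cont=0 payload=0x60=96: acc |= 96<<21 -> acc=203385557 shift=28 [end]
Varint 5: bytes[10:14] = D5 D5 FD 60 -> value 203385557 (4 byte(s))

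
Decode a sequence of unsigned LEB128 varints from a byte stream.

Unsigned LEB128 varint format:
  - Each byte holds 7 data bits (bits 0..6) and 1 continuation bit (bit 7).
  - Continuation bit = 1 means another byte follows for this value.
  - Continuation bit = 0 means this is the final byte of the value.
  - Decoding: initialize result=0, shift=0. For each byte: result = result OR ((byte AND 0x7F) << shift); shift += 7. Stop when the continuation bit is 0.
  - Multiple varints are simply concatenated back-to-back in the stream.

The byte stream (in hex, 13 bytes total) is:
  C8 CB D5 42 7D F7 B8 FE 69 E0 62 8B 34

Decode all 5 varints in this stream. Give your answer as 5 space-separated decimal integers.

  byte[0]=0xC8 cont=1 payload=0x48=72: acc |= 72<<0 -> acc=72 shift=7
  byte[1]=0xCB cont=1 payload=0x4B=75: acc |= 75<<7 -> acc=9672 shift=14
  byte[2]=0xD5 cont=1 payload=0x55=85: acc |= 85<<14 -> acc=1402312 shift=21
  byte[3]=0x42 cont=0 payload=0x42=66: acc |= 66<<21 -> acc=139814344 shift=28 [end]
Varint 1: bytes[0:4] = C8 CB D5 42 -> value 139814344 (4 byte(s))
  byte[4]=0x7D cont=0 payload=0x7D=125: acc |= 125<<0 -> acc=125 shift=7 [end]
Varint 2: bytes[4:5] = 7D -> value 125 (1 byte(s))
  byte[5]=0xF7 cont=1 payload=0x77=119: acc |= 119<<0 -> acc=119 shift=7
  byte[6]=0xB8 cont=1 payload=0x38=56: acc |= 56<<7 -> acc=7287 shift=14
  byte[7]=0xFE cont=1 payload=0x7E=126: acc |= 126<<14 -> acc=2071671 shift=21
  byte[8]=0x69 cont=0 payload=0x69=105: acc |= 105<<21 -> acc=222272631 shift=28 [end]
Varint 3: bytes[5:9] = F7 B8 FE 69 -> value 222272631 (4 byte(s))
  byte[9]=0xE0 cont=1 payload=0x60=96: acc |= 96<<0 -> acc=96 shift=7
  byte[10]=0x62 cont=0 payload=0x62=98: acc |= 98<<7 -> acc=12640 shift=14 [end]
Varint 4: bytes[9:11] = E0 62 -> value 12640 (2 byte(s))
  byte[11]=0x8B cont=1 payload=0x0B=11: acc |= 11<<0 -> acc=11 shift=7
  byte[12]=0x34 cont=0 payload=0x34=52: acc |= 52<<7 -> acc=6667 shift=14 [end]
Varint 5: bytes[11:13] = 8B 34 -> value 6667 (2 byte(s))

Answer: 139814344 125 222272631 12640 6667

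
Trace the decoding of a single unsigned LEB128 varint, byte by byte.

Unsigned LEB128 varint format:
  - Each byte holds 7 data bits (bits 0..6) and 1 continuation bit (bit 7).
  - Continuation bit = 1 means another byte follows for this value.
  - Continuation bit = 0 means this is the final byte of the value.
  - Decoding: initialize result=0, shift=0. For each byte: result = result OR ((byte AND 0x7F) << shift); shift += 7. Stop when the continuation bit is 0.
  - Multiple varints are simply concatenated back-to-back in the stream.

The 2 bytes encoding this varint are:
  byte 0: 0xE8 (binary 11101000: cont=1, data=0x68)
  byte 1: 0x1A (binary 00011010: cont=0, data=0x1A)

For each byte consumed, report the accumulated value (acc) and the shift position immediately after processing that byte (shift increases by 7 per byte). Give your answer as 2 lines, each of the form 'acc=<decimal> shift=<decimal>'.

Answer: acc=104 shift=7
acc=3432 shift=14

Derivation:
byte 0=0xE8: payload=0x68=104, contrib = 104<<0 = 104; acc -> 104, shift -> 7
byte 1=0x1A: payload=0x1A=26, contrib = 26<<7 = 3328; acc -> 3432, shift -> 14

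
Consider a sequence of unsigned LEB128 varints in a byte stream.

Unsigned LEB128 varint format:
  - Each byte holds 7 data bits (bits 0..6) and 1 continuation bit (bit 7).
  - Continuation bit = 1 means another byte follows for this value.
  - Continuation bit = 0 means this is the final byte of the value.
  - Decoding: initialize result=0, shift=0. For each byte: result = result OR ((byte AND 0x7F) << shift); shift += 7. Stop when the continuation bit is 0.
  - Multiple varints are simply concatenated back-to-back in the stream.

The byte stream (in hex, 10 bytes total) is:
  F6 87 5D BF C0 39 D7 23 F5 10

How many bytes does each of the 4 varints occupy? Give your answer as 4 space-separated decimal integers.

Answer: 3 3 2 2

Derivation:
  byte[0]=0xF6 cont=1 payload=0x76=118: acc |= 118<<0 -> acc=118 shift=7
  byte[1]=0x87 cont=1 payload=0x07=7: acc |= 7<<7 -> acc=1014 shift=14
  byte[2]=0x5D cont=0 payload=0x5D=93: acc |= 93<<14 -> acc=1524726 shift=21 [end]
Varint 1: bytes[0:3] = F6 87 5D -> value 1524726 (3 byte(s))
  byte[3]=0xBF cont=1 payload=0x3F=63: acc |= 63<<0 -> acc=63 shift=7
  byte[4]=0xC0 cont=1 payload=0x40=64: acc |= 64<<7 -> acc=8255 shift=14
  byte[5]=0x39 cont=0 payload=0x39=57: acc |= 57<<14 -> acc=942143 shift=21 [end]
Varint 2: bytes[3:6] = BF C0 39 -> value 942143 (3 byte(s))
  byte[6]=0xD7 cont=1 payload=0x57=87: acc |= 87<<0 -> acc=87 shift=7
  byte[7]=0x23 cont=0 payload=0x23=35: acc |= 35<<7 -> acc=4567 shift=14 [end]
Varint 3: bytes[6:8] = D7 23 -> value 4567 (2 byte(s))
  byte[8]=0xF5 cont=1 payload=0x75=117: acc |= 117<<0 -> acc=117 shift=7
  byte[9]=0x10 cont=0 payload=0x10=16: acc |= 16<<7 -> acc=2165 shift=14 [end]
Varint 4: bytes[8:10] = F5 10 -> value 2165 (2 byte(s))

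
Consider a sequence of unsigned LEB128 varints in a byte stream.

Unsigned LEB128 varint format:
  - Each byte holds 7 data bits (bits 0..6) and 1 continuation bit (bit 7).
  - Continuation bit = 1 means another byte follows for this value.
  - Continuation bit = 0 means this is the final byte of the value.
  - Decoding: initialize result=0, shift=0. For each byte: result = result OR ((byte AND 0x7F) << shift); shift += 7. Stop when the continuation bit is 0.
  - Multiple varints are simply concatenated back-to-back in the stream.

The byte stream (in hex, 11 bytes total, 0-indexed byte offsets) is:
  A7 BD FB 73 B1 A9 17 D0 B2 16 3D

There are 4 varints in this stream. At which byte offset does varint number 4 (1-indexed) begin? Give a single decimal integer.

  byte[0]=0xA7 cont=1 payload=0x27=39: acc |= 39<<0 -> acc=39 shift=7
  byte[1]=0xBD cont=1 payload=0x3D=61: acc |= 61<<7 -> acc=7847 shift=14
  byte[2]=0xFB cont=1 payload=0x7B=123: acc |= 123<<14 -> acc=2023079 shift=21
  byte[3]=0x73 cont=0 payload=0x73=115: acc |= 115<<21 -> acc=243195559 shift=28 [end]
Varint 1: bytes[0:4] = A7 BD FB 73 -> value 243195559 (4 byte(s))
  byte[4]=0xB1 cont=1 payload=0x31=49: acc |= 49<<0 -> acc=49 shift=7
  byte[5]=0xA9 cont=1 payload=0x29=41: acc |= 41<<7 -> acc=5297 shift=14
  byte[6]=0x17 cont=0 payload=0x17=23: acc |= 23<<14 -> acc=382129 shift=21 [end]
Varint 2: bytes[4:7] = B1 A9 17 -> value 382129 (3 byte(s))
  byte[7]=0xD0 cont=1 payload=0x50=80: acc |= 80<<0 -> acc=80 shift=7
  byte[8]=0xB2 cont=1 payload=0x32=50: acc |= 50<<7 -> acc=6480 shift=14
  byte[9]=0x16 cont=0 payload=0x16=22: acc |= 22<<14 -> acc=366928 shift=21 [end]
Varint 3: bytes[7:10] = D0 B2 16 -> value 366928 (3 byte(s))
  byte[10]=0x3D cont=0 payload=0x3D=61: acc |= 61<<0 -> acc=61 shift=7 [end]
Varint 4: bytes[10:11] = 3D -> value 61 (1 byte(s))

Answer: 10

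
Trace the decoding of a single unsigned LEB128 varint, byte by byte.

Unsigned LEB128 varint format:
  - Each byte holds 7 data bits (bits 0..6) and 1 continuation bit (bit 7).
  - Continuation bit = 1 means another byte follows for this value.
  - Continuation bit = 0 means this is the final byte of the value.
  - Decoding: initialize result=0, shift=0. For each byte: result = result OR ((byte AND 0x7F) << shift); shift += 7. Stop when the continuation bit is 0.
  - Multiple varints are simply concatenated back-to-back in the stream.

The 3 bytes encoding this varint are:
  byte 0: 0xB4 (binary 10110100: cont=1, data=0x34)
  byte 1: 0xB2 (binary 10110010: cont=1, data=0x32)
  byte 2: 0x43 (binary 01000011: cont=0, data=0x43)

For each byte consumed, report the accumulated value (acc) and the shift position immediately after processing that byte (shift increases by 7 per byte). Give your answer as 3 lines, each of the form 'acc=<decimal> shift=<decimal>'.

Answer: acc=52 shift=7
acc=6452 shift=14
acc=1104180 shift=21

Derivation:
byte 0=0xB4: payload=0x34=52, contrib = 52<<0 = 52; acc -> 52, shift -> 7
byte 1=0xB2: payload=0x32=50, contrib = 50<<7 = 6400; acc -> 6452, shift -> 14
byte 2=0x43: payload=0x43=67, contrib = 67<<14 = 1097728; acc -> 1104180, shift -> 21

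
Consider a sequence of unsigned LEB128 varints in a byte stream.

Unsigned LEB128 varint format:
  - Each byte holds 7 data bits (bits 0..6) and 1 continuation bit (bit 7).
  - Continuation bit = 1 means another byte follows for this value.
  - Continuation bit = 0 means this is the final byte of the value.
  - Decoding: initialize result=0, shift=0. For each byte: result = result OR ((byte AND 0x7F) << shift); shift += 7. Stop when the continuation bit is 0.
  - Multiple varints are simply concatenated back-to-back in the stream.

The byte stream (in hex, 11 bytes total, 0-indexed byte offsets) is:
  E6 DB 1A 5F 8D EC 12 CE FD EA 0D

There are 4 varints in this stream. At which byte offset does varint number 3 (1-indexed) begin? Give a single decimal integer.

  byte[0]=0xE6 cont=1 payload=0x66=102: acc |= 102<<0 -> acc=102 shift=7
  byte[1]=0xDB cont=1 payload=0x5B=91: acc |= 91<<7 -> acc=11750 shift=14
  byte[2]=0x1A cont=0 payload=0x1A=26: acc |= 26<<14 -> acc=437734 shift=21 [end]
Varint 1: bytes[0:3] = E6 DB 1A -> value 437734 (3 byte(s))
  byte[3]=0x5F cont=0 payload=0x5F=95: acc |= 95<<0 -> acc=95 shift=7 [end]
Varint 2: bytes[3:4] = 5F -> value 95 (1 byte(s))
  byte[4]=0x8D cont=1 payload=0x0D=13: acc |= 13<<0 -> acc=13 shift=7
  byte[5]=0xEC cont=1 payload=0x6C=108: acc |= 108<<7 -> acc=13837 shift=14
  byte[6]=0x12 cont=0 payload=0x12=18: acc |= 18<<14 -> acc=308749 shift=21 [end]
Varint 3: bytes[4:7] = 8D EC 12 -> value 308749 (3 byte(s))
  byte[7]=0xCE cont=1 payload=0x4E=78: acc |= 78<<0 -> acc=78 shift=7
  byte[8]=0xFD cont=1 payload=0x7D=125: acc |= 125<<7 -> acc=16078 shift=14
  byte[9]=0xEA cont=1 payload=0x6A=106: acc |= 106<<14 -> acc=1752782 shift=21
  byte[10]=0x0D cont=0 payload=0x0D=13: acc |= 13<<21 -> acc=29015758 shift=28 [end]
Varint 4: bytes[7:11] = CE FD EA 0D -> value 29015758 (4 byte(s))

Answer: 4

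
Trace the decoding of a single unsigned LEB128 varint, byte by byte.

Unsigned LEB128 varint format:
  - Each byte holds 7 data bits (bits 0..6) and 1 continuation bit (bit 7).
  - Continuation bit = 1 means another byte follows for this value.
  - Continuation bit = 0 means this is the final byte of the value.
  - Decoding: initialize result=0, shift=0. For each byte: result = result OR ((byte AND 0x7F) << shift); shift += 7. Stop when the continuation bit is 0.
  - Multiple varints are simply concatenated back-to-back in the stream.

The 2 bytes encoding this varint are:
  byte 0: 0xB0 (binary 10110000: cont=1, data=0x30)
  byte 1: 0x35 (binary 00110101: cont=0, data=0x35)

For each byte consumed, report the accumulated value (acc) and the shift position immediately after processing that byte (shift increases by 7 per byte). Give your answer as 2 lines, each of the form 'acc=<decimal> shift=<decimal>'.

byte 0=0xB0: payload=0x30=48, contrib = 48<<0 = 48; acc -> 48, shift -> 7
byte 1=0x35: payload=0x35=53, contrib = 53<<7 = 6784; acc -> 6832, shift -> 14

Answer: acc=48 shift=7
acc=6832 shift=14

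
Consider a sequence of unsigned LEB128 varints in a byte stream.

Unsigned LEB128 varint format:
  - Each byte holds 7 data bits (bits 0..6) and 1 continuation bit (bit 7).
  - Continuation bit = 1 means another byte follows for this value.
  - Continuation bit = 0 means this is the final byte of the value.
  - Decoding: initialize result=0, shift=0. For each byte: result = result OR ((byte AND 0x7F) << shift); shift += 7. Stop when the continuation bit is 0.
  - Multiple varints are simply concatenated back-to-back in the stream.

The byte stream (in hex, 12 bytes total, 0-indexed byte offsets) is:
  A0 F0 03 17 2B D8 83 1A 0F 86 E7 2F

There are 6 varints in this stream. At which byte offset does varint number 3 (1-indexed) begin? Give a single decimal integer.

Answer: 4

Derivation:
  byte[0]=0xA0 cont=1 payload=0x20=32: acc |= 32<<0 -> acc=32 shift=7
  byte[1]=0xF0 cont=1 payload=0x70=112: acc |= 112<<7 -> acc=14368 shift=14
  byte[2]=0x03 cont=0 payload=0x03=3: acc |= 3<<14 -> acc=63520 shift=21 [end]
Varint 1: bytes[0:3] = A0 F0 03 -> value 63520 (3 byte(s))
  byte[3]=0x17 cont=0 payload=0x17=23: acc |= 23<<0 -> acc=23 shift=7 [end]
Varint 2: bytes[3:4] = 17 -> value 23 (1 byte(s))
  byte[4]=0x2B cont=0 payload=0x2B=43: acc |= 43<<0 -> acc=43 shift=7 [end]
Varint 3: bytes[4:5] = 2B -> value 43 (1 byte(s))
  byte[5]=0xD8 cont=1 payload=0x58=88: acc |= 88<<0 -> acc=88 shift=7
  byte[6]=0x83 cont=1 payload=0x03=3: acc |= 3<<7 -> acc=472 shift=14
  byte[7]=0x1A cont=0 payload=0x1A=26: acc |= 26<<14 -> acc=426456 shift=21 [end]
Varint 4: bytes[5:8] = D8 83 1A -> value 426456 (3 byte(s))
  byte[8]=0x0F cont=0 payload=0x0F=15: acc |= 15<<0 -> acc=15 shift=7 [end]
Varint 5: bytes[8:9] = 0F -> value 15 (1 byte(s))
  byte[9]=0x86 cont=1 payload=0x06=6: acc |= 6<<0 -> acc=6 shift=7
  byte[10]=0xE7 cont=1 payload=0x67=103: acc |= 103<<7 -> acc=13190 shift=14
  byte[11]=0x2F cont=0 payload=0x2F=47: acc |= 47<<14 -> acc=783238 shift=21 [end]
Varint 6: bytes[9:12] = 86 E7 2F -> value 783238 (3 byte(s))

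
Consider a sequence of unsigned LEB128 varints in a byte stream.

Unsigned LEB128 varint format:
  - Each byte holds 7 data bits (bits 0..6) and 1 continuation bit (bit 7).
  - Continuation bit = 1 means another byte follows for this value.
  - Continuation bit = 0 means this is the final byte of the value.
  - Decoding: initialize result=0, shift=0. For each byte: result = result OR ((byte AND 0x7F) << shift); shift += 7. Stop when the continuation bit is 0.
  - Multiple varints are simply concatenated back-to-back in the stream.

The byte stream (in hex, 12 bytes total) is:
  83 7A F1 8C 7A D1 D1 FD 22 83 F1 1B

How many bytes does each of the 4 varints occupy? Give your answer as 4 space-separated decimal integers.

Answer: 2 3 4 3

Derivation:
  byte[0]=0x83 cont=1 payload=0x03=3: acc |= 3<<0 -> acc=3 shift=7
  byte[1]=0x7A cont=0 payload=0x7A=122: acc |= 122<<7 -> acc=15619 shift=14 [end]
Varint 1: bytes[0:2] = 83 7A -> value 15619 (2 byte(s))
  byte[2]=0xF1 cont=1 payload=0x71=113: acc |= 113<<0 -> acc=113 shift=7
  byte[3]=0x8C cont=1 payload=0x0C=12: acc |= 12<<7 -> acc=1649 shift=14
  byte[4]=0x7A cont=0 payload=0x7A=122: acc |= 122<<14 -> acc=2000497 shift=21 [end]
Varint 2: bytes[2:5] = F1 8C 7A -> value 2000497 (3 byte(s))
  byte[5]=0xD1 cont=1 payload=0x51=81: acc |= 81<<0 -> acc=81 shift=7
  byte[6]=0xD1 cont=1 payload=0x51=81: acc |= 81<<7 -> acc=10449 shift=14
  byte[7]=0xFD cont=1 payload=0x7D=125: acc |= 125<<14 -> acc=2058449 shift=21
  byte[8]=0x22 cont=0 payload=0x22=34: acc |= 34<<21 -> acc=73361617 shift=28 [end]
Varint 3: bytes[5:9] = D1 D1 FD 22 -> value 73361617 (4 byte(s))
  byte[9]=0x83 cont=1 payload=0x03=3: acc |= 3<<0 -> acc=3 shift=7
  byte[10]=0xF1 cont=1 payload=0x71=113: acc |= 113<<7 -> acc=14467 shift=14
  byte[11]=0x1B cont=0 payload=0x1B=27: acc |= 27<<14 -> acc=456835 shift=21 [end]
Varint 4: bytes[9:12] = 83 F1 1B -> value 456835 (3 byte(s))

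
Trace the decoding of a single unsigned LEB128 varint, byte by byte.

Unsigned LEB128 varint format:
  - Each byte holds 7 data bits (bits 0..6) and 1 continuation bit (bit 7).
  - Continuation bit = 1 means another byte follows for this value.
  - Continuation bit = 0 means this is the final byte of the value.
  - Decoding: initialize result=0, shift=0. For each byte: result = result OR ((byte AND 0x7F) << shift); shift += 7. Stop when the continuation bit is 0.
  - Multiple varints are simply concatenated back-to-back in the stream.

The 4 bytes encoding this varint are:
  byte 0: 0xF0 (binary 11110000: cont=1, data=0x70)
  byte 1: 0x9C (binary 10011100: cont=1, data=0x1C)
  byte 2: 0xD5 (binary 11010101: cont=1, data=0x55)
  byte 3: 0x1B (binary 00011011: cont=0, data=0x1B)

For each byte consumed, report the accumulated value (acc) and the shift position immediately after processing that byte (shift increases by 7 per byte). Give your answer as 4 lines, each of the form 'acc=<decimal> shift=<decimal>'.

Answer: acc=112 shift=7
acc=3696 shift=14
acc=1396336 shift=21
acc=58019440 shift=28

Derivation:
byte 0=0xF0: payload=0x70=112, contrib = 112<<0 = 112; acc -> 112, shift -> 7
byte 1=0x9C: payload=0x1C=28, contrib = 28<<7 = 3584; acc -> 3696, shift -> 14
byte 2=0xD5: payload=0x55=85, contrib = 85<<14 = 1392640; acc -> 1396336, shift -> 21
byte 3=0x1B: payload=0x1B=27, contrib = 27<<21 = 56623104; acc -> 58019440, shift -> 28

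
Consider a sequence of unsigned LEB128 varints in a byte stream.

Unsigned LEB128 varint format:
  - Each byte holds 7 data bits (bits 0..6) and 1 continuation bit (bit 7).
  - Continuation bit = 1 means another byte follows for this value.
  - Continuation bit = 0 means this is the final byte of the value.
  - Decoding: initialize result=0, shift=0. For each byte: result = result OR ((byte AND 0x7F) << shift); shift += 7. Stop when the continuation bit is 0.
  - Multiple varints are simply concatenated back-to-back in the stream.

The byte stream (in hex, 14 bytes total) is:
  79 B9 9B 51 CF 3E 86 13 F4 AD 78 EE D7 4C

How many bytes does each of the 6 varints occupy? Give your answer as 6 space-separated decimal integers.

Answer: 1 3 2 2 3 3

Derivation:
  byte[0]=0x79 cont=0 payload=0x79=121: acc |= 121<<0 -> acc=121 shift=7 [end]
Varint 1: bytes[0:1] = 79 -> value 121 (1 byte(s))
  byte[1]=0xB9 cont=1 payload=0x39=57: acc |= 57<<0 -> acc=57 shift=7
  byte[2]=0x9B cont=1 payload=0x1B=27: acc |= 27<<7 -> acc=3513 shift=14
  byte[3]=0x51 cont=0 payload=0x51=81: acc |= 81<<14 -> acc=1330617 shift=21 [end]
Varint 2: bytes[1:4] = B9 9B 51 -> value 1330617 (3 byte(s))
  byte[4]=0xCF cont=1 payload=0x4F=79: acc |= 79<<0 -> acc=79 shift=7
  byte[5]=0x3E cont=0 payload=0x3E=62: acc |= 62<<7 -> acc=8015 shift=14 [end]
Varint 3: bytes[4:6] = CF 3E -> value 8015 (2 byte(s))
  byte[6]=0x86 cont=1 payload=0x06=6: acc |= 6<<0 -> acc=6 shift=7
  byte[7]=0x13 cont=0 payload=0x13=19: acc |= 19<<7 -> acc=2438 shift=14 [end]
Varint 4: bytes[6:8] = 86 13 -> value 2438 (2 byte(s))
  byte[8]=0xF4 cont=1 payload=0x74=116: acc |= 116<<0 -> acc=116 shift=7
  byte[9]=0xAD cont=1 payload=0x2D=45: acc |= 45<<7 -> acc=5876 shift=14
  byte[10]=0x78 cont=0 payload=0x78=120: acc |= 120<<14 -> acc=1971956 shift=21 [end]
Varint 5: bytes[8:11] = F4 AD 78 -> value 1971956 (3 byte(s))
  byte[11]=0xEE cont=1 payload=0x6E=110: acc |= 110<<0 -> acc=110 shift=7
  byte[12]=0xD7 cont=1 payload=0x57=87: acc |= 87<<7 -> acc=11246 shift=14
  byte[13]=0x4C cont=0 payload=0x4C=76: acc |= 76<<14 -> acc=1256430 shift=21 [end]
Varint 6: bytes[11:14] = EE D7 4C -> value 1256430 (3 byte(s))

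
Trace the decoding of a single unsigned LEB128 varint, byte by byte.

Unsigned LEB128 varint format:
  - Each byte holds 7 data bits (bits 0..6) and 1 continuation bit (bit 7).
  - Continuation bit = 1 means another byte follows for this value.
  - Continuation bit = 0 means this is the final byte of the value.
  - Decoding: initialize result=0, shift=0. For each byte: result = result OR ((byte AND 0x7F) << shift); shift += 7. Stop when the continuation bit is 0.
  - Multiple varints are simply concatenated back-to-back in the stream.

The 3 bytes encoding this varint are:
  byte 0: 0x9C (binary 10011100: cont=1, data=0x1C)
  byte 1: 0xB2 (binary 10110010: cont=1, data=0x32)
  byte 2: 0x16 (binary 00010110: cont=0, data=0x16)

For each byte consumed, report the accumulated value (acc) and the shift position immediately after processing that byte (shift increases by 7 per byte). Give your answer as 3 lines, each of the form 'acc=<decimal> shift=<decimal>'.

Answer: acc=28 shift=7
acc=6428 shift=14
acc=366876 shift=21

Derivation:
byte 0=0x9C: payload=0x1C=28, contrib = 28<<0 = 28; acc -> 28, shift -> 7
byte 1=0xB2: payload=0x32=50, contrib = 50<<7 = 6400; acc -> 6428, shift -> 14
byte 2=0x16: payload=0x16=22, contrib = 22<<14 = 360448; acc -> 366876, shift -> 21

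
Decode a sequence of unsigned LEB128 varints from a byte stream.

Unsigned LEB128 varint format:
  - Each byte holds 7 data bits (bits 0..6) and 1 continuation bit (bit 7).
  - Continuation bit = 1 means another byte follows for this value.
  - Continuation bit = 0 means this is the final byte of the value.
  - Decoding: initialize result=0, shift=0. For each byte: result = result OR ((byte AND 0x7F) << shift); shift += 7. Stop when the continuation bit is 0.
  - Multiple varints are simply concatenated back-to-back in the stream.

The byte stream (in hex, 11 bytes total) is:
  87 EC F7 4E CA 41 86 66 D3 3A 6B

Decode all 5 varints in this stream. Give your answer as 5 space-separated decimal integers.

  byte[0]=0x87 cont=1 payload=0x07=7: acc |= 7<<0 -> acc=7 shift=7
  byte[1]=0xEC cont=1 payload=0x6C=108: acc |= 108<<7 -> acc=13831 shift=14
  byte[2]=0xF7 cont=1 payload=0x77=119: acc |= 119<<14 -> acc=1963527 shift=21
  byte[3]=0x4E cont=0 payload=0x4E=78: acc |= 78<<21 -> acc=165541383 shift=28 [end]
Varint 1: bytes[0:4] = 87 EC F7 4E -> value 165541383 (4 byte(s))
  byte[4]=0xCA cont=1 payload=0x4A=74: acc |= 74<<0 -> acc=74 shift=7
  byte[5]=0x41 cont=0 payload=0x41=65: acc |= 65<<7 -> acc=8394 shift=14 [end]
Varint 2: bytes[4:6] = CA 41 -> value 8394 (2 byte(s))
  byte[6]=0x86 cont=1 payload=0x06=6: acc |= 6<<0 -> acc=6 shift=7
  byte[7]=0x66 cont=0 payload=0x66=102: acc |= 102<<7 -> acc=13062 shift=14 [end]
Varint 3: bytes[6:8] = 86 66 -> value 13062 (2 byte(s))
  byte[8]=0xD3 cont=1 payload=0x53=83: acc |= 83<<0 -> acc=83 shift=7
  byte[9]=0x3A cont=0 payload=0x3A=58: acc |= 58<<7 -> acc=7507 shift=14 [end]
Varint 4: bytes[8:10] = D3 3A -> value 7507 (2 byte(s))
  byte[10]=0x6B cont=0 payload=0x6B=107: acc |= 107<<0 -> acc=107 shift=7 [end]
Varint 5: bytes[10:11] = 6B -> value 107 (1 byte(s))

Answer: 165541383 8394 13062 7507 107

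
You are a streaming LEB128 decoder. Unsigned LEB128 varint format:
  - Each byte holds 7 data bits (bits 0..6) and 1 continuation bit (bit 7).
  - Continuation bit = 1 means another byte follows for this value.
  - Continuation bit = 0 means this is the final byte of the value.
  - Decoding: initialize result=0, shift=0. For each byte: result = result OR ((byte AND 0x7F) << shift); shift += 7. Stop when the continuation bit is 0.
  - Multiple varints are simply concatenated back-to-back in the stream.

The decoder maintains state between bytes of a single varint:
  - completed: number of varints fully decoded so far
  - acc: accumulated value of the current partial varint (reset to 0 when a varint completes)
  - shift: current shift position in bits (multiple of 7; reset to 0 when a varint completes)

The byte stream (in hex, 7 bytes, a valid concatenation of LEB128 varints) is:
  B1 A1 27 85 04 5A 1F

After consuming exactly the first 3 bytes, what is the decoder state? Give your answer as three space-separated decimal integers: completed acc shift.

Answer: 1 0 0

Derivation:
byte[0]=0xB1 cont=1 payload=0x31: acc |= 49<<0 -> completed=0 acc=49 shift=7
byte[1]=0xA1 cont=1 payload=0x21: acc |= 33<<7 -> completed=0 acc=4273 shift=14
byte[2]=0x27 cont=0 payload=0x27: varint #1 complete (value=643249); reset -> completed=1 acc=0 shift=0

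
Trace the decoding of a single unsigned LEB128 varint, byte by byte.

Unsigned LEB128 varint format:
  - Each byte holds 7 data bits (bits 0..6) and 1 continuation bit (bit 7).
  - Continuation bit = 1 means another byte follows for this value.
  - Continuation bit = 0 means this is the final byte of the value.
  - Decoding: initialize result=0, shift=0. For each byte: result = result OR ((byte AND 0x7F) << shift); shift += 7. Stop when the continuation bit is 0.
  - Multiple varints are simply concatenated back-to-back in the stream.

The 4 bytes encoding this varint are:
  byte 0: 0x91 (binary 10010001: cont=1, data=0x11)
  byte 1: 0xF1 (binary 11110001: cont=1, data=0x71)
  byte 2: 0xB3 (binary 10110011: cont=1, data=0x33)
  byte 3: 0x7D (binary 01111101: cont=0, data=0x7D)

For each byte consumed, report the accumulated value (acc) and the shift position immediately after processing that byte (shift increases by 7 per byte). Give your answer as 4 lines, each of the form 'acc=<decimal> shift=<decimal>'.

byte 0=0x91: payload=0x11=17, contrib = 17<<0 = 17; acc -> 17, shift -> 7
byte 1=0xF1: payload=0x71=113, contrib = 113<<7 = 14464; acc -> 14481, shift -> 14
byte 2=0xB3: payload=0x33=51, contrib = 51<<14 = 835584; acc -> 850065, shift -> 21
byte 3=0x7D: payload=0x7D=125, contrib = 125<<21 = 262144000; acc -> 262994065, shift -> 28

Answer: acc=17 shift=7
acc=14481 shift=14
acc=850065 shift=21
acc=262994065 shift=28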